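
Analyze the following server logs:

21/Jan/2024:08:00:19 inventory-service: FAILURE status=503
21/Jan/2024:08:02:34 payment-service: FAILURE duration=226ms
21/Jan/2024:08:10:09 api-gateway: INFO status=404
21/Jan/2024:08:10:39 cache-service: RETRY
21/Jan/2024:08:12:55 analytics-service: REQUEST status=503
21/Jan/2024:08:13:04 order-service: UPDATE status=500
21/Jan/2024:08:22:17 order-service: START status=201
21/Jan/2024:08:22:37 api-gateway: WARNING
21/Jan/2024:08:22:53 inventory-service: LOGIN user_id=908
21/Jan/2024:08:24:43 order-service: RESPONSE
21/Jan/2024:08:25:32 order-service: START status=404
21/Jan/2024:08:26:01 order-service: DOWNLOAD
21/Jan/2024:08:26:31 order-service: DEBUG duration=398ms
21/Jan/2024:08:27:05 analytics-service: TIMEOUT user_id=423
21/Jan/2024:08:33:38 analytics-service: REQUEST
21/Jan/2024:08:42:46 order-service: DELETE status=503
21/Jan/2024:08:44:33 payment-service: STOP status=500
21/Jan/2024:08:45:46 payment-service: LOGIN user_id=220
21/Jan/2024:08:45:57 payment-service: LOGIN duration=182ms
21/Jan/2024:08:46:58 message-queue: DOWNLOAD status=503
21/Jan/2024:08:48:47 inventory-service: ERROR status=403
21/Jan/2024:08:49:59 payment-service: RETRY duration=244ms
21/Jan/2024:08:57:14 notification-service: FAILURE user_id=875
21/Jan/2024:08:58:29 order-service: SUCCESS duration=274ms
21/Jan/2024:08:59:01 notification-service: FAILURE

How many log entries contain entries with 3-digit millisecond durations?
5

To find matching entries:

1. Pattern to match: entries with 3-digit millisecond durations
2. Scan each log entry for the pattern
3. Count matches: 5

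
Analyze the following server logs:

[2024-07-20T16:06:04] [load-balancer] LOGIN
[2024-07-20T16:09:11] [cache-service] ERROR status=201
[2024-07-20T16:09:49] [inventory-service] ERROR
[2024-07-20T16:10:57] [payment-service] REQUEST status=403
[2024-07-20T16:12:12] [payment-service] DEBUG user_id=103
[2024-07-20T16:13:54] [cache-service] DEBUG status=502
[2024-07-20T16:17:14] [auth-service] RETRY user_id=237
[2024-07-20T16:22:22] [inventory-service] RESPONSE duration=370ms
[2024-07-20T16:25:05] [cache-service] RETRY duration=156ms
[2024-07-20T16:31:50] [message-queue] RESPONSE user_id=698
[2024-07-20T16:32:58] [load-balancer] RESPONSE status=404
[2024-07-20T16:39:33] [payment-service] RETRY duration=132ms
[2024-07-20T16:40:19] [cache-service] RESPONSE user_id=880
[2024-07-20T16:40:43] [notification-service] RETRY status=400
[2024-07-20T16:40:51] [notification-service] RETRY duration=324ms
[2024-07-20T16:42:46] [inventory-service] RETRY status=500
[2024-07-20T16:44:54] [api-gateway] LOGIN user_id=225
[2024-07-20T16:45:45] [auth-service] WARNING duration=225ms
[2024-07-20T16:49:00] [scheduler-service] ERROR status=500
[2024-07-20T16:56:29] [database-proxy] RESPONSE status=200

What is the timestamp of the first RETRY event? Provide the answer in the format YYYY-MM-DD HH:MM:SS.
2024-07-20 16:17:14

To find the first event:

1. Filter for all RETRY events
2. Sort by timestamp
3. Select the first one
4. Timestamp: 2024-07-20 16:17:14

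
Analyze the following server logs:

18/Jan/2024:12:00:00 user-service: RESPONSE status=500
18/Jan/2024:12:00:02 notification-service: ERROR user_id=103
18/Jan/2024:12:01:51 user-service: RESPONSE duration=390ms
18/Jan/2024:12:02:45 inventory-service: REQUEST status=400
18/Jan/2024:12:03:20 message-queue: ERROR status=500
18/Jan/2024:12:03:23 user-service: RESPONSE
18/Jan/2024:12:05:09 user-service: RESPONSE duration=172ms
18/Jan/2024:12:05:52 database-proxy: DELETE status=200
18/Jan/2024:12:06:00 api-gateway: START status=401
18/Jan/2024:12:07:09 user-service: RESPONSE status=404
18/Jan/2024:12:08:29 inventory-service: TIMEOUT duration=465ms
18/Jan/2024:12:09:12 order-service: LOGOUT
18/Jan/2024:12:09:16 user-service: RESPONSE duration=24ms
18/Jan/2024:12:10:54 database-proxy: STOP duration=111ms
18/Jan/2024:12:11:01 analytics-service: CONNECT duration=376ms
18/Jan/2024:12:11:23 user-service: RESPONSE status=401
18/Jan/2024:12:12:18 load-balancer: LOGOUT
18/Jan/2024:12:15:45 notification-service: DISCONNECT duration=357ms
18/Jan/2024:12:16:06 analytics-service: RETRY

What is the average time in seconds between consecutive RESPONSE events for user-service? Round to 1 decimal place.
113.8

To calculate average interval:

1. Find all RESPONSE events for user-service in order
2. Calculate time gaps between consecutive events
3. Compute mean of gaps: 683 / 6 = 113.8 seconds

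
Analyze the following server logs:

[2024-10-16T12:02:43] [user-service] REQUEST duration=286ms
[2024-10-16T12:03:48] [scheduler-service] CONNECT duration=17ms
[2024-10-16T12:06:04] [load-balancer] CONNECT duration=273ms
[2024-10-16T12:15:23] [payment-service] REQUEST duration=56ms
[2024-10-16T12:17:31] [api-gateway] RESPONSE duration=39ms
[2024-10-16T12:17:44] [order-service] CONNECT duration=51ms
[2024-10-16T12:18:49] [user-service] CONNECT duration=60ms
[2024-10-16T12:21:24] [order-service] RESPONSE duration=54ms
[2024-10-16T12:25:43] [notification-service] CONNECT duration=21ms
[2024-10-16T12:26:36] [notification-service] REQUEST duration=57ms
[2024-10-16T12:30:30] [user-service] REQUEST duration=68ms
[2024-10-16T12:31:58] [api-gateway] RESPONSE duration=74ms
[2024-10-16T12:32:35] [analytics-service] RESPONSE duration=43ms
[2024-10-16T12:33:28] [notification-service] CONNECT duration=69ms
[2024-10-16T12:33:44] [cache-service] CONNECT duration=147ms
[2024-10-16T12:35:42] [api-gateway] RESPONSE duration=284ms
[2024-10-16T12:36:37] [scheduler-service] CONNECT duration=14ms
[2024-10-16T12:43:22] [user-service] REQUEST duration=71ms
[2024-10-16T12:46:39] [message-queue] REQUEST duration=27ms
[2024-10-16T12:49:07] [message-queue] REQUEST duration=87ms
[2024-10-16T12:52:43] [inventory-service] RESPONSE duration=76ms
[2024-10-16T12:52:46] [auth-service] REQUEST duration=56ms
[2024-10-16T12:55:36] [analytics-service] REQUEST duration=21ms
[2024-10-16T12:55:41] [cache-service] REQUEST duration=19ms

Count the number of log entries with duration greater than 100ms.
4

To count timeouts:

1. Threshold: 100ms
2. Extract duration from each log entry
3. Count entries where duration > 100
4. Timeout count: 4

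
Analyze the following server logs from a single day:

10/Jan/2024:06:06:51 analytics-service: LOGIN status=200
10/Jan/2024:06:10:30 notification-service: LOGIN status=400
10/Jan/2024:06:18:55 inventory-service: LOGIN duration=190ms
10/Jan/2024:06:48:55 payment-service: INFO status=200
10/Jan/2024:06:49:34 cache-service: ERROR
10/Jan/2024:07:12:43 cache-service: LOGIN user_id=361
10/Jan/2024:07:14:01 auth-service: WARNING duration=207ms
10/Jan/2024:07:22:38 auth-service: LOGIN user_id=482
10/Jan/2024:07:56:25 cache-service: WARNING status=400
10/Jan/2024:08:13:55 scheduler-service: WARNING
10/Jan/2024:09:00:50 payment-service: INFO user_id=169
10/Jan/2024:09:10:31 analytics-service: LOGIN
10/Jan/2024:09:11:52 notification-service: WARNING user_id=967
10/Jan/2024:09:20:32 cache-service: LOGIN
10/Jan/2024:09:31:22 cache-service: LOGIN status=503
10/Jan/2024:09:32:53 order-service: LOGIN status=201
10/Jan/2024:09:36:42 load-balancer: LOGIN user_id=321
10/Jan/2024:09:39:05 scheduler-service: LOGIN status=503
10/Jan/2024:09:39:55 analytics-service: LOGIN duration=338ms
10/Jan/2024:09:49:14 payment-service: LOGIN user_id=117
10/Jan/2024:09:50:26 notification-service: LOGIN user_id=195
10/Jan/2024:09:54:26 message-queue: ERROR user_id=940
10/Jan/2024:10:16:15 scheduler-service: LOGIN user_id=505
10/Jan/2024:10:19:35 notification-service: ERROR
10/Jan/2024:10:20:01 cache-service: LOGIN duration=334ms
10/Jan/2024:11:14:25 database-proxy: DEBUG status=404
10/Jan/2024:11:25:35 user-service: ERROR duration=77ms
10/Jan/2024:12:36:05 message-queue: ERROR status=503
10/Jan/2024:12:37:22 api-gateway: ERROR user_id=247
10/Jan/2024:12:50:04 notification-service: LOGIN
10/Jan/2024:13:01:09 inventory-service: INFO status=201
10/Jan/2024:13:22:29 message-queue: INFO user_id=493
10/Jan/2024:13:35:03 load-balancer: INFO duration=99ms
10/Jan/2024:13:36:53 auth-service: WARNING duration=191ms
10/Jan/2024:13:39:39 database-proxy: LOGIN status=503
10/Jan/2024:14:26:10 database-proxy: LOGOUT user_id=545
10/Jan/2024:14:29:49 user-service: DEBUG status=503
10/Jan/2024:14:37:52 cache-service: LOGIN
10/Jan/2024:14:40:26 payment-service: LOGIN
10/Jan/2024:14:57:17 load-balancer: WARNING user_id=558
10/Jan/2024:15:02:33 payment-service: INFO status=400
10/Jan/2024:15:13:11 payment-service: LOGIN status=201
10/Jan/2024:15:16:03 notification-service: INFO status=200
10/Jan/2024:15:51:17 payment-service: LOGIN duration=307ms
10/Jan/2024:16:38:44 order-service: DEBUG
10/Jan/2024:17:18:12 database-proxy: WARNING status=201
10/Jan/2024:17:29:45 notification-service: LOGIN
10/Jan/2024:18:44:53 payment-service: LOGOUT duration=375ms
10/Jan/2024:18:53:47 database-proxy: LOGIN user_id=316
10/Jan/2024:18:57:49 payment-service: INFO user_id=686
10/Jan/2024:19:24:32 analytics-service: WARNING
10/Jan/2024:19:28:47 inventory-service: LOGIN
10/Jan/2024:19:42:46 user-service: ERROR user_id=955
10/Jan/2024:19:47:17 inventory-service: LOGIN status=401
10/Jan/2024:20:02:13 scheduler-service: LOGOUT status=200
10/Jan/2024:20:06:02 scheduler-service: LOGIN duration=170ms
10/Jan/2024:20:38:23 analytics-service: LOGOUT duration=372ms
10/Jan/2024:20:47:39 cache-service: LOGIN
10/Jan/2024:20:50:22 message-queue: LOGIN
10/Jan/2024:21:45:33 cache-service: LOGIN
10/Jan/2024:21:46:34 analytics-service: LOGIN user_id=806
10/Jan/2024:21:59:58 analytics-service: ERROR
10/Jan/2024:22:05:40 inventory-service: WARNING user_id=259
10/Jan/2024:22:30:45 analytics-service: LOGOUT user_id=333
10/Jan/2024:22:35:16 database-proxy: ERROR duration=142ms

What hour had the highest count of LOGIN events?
9

To find the peak hour:

1. Group all LOGIN events by hour
2. Count events in each hour
3. Find hour with maximum count
4. Peak hour: 9 (with 9 events)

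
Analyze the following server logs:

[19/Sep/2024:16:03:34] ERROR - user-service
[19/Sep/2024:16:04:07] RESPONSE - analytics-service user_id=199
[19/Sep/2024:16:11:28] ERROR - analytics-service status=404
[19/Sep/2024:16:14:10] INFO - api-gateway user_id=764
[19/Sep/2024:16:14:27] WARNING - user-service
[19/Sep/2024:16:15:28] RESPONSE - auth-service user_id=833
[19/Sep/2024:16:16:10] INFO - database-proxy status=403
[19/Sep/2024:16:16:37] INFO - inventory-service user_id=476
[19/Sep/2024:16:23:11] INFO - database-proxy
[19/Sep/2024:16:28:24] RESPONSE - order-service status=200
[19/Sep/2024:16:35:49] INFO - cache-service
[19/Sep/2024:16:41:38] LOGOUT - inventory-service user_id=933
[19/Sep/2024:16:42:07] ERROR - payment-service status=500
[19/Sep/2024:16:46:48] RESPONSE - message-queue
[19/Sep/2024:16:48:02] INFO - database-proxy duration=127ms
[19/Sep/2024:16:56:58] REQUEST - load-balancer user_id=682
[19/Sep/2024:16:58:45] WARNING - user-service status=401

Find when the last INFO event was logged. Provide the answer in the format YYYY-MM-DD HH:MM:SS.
2024-09-19 16:48:02

To find the last event:

1. Filter for all INFO events
2. Sort by timestamp
3. Select the last one
4. Timestamp: 2024-09-19 16:48:02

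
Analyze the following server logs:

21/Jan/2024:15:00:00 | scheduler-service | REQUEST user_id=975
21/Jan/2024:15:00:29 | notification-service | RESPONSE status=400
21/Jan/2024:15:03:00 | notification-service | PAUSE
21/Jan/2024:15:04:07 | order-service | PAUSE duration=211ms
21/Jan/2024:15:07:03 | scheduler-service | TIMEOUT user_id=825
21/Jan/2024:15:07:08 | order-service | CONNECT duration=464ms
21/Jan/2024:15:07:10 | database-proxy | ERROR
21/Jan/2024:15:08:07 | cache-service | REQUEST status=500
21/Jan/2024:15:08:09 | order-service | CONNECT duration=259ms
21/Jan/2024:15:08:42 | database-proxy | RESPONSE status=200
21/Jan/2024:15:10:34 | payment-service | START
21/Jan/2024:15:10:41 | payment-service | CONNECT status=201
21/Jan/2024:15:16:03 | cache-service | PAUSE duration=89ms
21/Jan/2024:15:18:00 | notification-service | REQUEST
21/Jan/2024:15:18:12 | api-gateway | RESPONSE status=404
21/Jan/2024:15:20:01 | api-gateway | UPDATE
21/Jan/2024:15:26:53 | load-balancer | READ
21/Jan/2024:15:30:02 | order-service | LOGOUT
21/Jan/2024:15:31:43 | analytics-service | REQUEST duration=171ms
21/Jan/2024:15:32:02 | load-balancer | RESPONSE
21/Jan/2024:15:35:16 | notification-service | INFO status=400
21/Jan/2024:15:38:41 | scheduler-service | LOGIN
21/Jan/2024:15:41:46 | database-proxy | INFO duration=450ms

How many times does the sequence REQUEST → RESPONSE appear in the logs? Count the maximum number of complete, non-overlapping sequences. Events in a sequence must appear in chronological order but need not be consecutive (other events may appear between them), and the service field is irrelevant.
4

To count sequences:

1. Look for pattern: REQUEST → RESPONSE
2. Greedily scan the log in chronological order, matching each sequence element in turn (ignoring service)
3. Each time the full pattern completes, increment the count and restart matching from the next event
4. Complete non-overlapping sequences found: 4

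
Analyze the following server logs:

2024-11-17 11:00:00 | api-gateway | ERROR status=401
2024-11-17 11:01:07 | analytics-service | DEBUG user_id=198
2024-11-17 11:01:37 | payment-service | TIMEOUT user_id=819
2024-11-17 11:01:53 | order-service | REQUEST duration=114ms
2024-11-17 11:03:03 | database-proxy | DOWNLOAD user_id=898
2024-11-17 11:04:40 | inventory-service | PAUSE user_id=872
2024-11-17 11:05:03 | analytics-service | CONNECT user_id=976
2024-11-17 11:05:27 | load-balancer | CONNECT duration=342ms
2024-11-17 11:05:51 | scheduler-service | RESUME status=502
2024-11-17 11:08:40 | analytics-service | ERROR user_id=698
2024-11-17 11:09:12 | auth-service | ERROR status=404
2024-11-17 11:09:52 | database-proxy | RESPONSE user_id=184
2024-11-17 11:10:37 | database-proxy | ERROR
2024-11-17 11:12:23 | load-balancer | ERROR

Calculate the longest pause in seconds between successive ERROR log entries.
520

To find the longest gap:

1. Extract all ERROR events in chronological order
2. Calculate time differences between consecutive events
3. Find the maximum difference
4. Longest gap: 520 seconds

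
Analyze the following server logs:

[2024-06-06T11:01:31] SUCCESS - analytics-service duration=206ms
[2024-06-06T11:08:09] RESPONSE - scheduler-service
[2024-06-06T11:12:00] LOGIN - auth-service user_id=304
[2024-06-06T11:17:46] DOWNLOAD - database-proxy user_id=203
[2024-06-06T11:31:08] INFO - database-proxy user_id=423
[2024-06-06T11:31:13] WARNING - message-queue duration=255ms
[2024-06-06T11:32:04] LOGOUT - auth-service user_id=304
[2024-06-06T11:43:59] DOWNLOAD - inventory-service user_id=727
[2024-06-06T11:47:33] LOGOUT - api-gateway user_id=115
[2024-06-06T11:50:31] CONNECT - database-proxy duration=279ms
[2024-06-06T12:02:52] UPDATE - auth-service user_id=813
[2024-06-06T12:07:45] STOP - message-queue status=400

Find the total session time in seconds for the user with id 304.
1204

To calculate session duration:

1. Find LOGIN event for user_id=304: 2024-06-06T11:12:00
2. Find LOGOUT event for user_id=304: 2024-06-06T11:32:04
3. Session duration: 2024-06-06T11:32:04 - 2024-06-06T11:12:00 = 1204 seconds (20 minutes)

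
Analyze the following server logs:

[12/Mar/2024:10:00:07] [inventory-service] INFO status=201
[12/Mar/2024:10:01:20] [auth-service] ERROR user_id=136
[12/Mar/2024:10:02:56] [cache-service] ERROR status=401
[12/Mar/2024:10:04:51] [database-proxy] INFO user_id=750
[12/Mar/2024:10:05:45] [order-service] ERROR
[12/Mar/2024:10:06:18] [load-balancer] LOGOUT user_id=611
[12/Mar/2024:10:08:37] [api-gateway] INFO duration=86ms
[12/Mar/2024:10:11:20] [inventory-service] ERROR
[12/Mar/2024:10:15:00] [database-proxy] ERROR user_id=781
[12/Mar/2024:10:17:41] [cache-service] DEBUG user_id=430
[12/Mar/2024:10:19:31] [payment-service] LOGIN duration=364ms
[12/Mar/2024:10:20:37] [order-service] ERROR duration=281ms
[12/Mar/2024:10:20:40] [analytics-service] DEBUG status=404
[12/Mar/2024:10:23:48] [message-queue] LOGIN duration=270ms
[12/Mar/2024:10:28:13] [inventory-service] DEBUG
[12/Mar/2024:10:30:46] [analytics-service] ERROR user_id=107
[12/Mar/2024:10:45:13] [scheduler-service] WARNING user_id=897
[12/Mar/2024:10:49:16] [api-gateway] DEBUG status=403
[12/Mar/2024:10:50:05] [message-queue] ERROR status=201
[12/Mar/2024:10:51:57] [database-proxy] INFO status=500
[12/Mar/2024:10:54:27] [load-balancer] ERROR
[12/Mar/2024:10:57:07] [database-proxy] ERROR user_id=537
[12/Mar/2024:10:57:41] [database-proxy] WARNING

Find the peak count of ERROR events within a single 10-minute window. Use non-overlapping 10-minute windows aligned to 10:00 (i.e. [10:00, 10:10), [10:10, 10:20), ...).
3

To find the burst window:

1. Divide the log period into non-overlapping 10-minute windows starting at 10:00
2. Count ERROR events in each window
3. Find the window with maximum count
4. Maximum events in a window: 3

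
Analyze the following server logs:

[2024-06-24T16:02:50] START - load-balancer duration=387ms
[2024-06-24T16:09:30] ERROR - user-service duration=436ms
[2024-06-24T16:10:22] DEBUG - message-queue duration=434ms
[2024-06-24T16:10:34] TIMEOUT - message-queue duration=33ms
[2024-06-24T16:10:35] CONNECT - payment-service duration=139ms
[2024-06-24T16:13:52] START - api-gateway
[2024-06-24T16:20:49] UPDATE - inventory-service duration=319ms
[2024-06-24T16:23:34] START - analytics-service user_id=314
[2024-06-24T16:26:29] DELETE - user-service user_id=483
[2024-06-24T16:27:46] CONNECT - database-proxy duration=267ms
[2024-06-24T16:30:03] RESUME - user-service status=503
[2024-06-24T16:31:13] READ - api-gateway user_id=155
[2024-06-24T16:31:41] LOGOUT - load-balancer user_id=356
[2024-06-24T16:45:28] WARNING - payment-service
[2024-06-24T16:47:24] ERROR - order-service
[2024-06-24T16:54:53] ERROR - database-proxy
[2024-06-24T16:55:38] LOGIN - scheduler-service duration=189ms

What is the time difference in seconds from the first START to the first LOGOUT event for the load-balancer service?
1731

To find the time between events:

1. Locate the first START event for load-balancer: 2024-06-24T16:02:50
2. Locate the first LOGOUT event for load-balancer: 2024-06-24T16:31:41
3. Calculate the difference: 2024-06-24T16:31:41 - 2024-06-24T16:02:50 = 1731 seconds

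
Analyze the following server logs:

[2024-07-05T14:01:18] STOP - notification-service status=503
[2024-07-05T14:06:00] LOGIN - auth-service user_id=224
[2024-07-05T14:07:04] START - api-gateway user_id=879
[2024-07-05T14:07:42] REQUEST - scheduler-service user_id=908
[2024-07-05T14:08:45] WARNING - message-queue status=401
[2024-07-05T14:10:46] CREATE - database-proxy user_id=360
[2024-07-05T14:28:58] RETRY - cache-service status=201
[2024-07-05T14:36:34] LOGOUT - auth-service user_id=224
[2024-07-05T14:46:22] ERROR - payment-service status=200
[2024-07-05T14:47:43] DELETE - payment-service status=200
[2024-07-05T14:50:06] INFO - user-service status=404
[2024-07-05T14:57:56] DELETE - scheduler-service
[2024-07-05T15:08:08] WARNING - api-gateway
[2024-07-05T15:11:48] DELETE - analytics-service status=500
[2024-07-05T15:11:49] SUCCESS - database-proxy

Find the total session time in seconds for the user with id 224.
1834

To calculate session duration:

1. Find LOGIN event for user_id=224: 2024-07-05T14:06:00
2. Find LOGOUT event for user_id=224: 2024-07-05T14:36:34
3. Session duration: 2024-07-05T14:36:34 - 2024-07-05T14:06:00 = 1834 seconds (30 minutes)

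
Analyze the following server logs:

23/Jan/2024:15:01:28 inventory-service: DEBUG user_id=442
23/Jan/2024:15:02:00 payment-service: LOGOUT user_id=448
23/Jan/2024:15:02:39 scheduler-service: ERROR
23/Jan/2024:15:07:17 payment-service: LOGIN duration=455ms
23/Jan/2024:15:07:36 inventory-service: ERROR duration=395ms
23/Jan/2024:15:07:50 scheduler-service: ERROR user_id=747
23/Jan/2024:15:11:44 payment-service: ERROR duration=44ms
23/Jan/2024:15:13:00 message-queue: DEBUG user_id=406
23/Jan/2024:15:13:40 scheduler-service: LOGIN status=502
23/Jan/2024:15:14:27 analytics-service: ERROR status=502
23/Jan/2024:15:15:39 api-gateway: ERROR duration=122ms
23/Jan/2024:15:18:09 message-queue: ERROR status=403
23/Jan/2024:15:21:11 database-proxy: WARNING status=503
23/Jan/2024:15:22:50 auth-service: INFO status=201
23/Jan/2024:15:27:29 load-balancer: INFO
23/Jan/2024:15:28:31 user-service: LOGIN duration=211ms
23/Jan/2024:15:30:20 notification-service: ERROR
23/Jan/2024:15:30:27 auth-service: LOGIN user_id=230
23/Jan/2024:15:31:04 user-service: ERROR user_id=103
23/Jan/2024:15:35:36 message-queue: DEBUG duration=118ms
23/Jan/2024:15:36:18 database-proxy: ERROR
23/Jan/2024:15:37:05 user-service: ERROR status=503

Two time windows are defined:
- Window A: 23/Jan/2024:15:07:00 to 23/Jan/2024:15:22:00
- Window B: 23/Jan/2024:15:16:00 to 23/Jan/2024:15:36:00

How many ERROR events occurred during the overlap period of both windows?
1

To find overlap events:

1. Window A: 23/Jan/2024:15:07:00 to 23/Jan/2024:15:22:00
2. Window B: 23/Jan/2024:15:16:00 to 23/Jan/2024:15:36:00
3. Overlap period: 23/Jan/2024:15:16:00 to 23/Jan/2024:15:22:00
4. Count ERROR events in overlap: 1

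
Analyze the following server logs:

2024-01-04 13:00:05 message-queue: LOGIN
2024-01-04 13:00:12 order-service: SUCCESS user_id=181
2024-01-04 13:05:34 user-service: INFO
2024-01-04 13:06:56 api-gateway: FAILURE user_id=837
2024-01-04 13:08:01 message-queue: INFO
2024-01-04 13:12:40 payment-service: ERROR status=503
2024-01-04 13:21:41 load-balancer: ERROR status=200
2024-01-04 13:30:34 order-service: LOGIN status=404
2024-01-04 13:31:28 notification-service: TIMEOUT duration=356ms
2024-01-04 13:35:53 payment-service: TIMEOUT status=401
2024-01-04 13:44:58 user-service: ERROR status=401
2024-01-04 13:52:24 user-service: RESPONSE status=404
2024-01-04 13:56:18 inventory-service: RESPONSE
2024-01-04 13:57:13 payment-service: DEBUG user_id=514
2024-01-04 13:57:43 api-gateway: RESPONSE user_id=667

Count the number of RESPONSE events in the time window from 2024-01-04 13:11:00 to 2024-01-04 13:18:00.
0

To count events in the time window:

1. Window boundaries: 2024-01-04 13:11:00 to 2024-01-04 13:18:00
2. Filter for RESPONSE events within this window
3. Count matching events: 0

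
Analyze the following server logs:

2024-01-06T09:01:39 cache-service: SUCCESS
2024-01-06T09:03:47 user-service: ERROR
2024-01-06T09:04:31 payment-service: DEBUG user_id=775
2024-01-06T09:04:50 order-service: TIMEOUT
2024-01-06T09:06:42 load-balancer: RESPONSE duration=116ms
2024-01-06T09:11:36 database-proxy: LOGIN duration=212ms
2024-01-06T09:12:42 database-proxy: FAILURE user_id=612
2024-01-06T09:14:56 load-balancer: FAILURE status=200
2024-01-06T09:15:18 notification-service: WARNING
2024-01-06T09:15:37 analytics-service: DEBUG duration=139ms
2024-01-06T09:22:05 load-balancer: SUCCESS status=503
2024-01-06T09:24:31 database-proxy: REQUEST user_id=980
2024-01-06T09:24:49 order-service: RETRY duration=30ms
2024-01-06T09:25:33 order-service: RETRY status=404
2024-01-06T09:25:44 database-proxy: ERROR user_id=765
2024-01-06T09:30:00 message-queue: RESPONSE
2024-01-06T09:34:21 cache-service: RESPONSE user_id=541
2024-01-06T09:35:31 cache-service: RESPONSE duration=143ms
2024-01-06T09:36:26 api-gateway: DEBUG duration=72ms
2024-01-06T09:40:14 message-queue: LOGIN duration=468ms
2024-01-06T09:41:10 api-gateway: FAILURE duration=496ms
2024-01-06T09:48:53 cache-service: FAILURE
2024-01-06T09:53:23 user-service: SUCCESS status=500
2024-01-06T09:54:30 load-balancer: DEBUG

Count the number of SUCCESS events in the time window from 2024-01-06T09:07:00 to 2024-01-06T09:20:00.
0

To count events in the time window:

1. Window boundaries: 2024-01-06T09:07:00 to 2024-01-06T09:20:00
2. Filter for SUCCESS events within this window
3. Count matching events: 0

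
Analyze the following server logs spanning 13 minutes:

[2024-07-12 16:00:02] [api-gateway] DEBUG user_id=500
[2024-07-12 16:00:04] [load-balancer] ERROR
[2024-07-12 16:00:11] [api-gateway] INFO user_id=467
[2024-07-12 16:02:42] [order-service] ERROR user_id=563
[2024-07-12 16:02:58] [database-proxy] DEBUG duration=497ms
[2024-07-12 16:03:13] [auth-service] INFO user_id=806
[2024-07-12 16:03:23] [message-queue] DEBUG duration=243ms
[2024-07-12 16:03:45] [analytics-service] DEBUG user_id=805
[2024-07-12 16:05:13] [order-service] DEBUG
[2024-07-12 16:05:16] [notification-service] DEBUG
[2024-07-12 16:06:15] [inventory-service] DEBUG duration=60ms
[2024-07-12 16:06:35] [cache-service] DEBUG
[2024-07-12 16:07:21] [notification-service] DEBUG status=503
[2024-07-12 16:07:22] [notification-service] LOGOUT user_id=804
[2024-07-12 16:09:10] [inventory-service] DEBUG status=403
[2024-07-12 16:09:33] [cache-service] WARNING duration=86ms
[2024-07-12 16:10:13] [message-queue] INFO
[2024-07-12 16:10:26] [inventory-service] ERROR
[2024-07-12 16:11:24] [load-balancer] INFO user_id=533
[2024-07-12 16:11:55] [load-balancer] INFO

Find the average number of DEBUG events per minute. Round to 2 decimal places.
0.77

To calculate the rate:

1. Count total DEBUG events: 10
2. Total time period: 13 minutes
3. Rate = 10 / 13 = 0.77 events per minute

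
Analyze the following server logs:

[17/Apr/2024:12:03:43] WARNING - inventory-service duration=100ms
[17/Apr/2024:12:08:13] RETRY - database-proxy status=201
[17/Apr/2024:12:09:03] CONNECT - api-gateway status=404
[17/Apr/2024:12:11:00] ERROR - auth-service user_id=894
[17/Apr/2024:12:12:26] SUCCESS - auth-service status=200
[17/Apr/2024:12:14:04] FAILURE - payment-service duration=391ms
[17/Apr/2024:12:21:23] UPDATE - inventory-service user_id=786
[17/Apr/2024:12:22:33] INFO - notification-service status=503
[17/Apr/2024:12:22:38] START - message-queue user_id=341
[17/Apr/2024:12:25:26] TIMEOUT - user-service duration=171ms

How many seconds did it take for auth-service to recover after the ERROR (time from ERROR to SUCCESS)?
86

To calculate recovery time:

1. Find ERROR event for auth-service: 17/Apr/2024:12:11:00
2. Find next SUCCESS event for auth-service: 17/Apr/2024:12:12:26
3. Recovery time: 17/Apr/2024:12:12:26 - 17/Apr/2024:12:11:00 = 86 seconds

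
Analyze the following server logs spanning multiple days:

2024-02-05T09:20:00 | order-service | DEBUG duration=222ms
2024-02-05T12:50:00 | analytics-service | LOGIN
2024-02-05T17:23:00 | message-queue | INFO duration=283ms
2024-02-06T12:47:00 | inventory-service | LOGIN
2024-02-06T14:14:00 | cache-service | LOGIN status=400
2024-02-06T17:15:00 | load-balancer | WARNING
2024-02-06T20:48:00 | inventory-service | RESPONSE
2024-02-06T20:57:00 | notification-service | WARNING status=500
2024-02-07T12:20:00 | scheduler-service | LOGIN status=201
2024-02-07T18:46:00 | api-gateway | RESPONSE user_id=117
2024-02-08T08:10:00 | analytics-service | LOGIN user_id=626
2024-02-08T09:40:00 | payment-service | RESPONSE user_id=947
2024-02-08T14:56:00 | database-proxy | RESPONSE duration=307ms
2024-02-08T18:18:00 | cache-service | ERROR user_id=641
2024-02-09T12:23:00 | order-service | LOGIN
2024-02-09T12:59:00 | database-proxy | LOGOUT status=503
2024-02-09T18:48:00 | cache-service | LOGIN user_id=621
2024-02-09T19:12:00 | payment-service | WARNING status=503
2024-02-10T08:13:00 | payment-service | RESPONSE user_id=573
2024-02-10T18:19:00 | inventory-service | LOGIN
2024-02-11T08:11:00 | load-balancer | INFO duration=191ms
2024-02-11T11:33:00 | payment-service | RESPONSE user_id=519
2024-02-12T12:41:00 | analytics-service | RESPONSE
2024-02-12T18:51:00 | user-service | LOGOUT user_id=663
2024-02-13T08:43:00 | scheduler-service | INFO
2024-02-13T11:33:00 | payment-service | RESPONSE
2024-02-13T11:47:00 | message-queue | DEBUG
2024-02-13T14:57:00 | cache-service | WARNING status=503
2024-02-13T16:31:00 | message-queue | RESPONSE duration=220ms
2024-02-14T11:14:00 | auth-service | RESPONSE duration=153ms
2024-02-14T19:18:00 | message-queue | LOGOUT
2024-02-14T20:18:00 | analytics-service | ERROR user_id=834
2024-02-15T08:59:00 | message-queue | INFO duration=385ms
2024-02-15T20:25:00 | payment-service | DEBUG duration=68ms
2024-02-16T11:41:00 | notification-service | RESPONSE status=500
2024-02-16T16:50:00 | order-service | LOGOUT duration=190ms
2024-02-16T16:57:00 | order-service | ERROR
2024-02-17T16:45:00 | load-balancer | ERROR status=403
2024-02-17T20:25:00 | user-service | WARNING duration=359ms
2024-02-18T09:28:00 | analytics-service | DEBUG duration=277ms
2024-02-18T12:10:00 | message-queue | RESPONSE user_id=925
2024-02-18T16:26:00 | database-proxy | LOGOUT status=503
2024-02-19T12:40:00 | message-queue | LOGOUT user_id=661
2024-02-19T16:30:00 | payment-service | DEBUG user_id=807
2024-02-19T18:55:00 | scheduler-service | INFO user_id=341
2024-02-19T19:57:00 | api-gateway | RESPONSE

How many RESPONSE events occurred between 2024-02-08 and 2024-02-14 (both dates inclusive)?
8

To filter by date range:

1. Date range: 2024-02-08 through 2024-02-14, both dates inclusive
2. Filter for RESPONSE events whose date falls in this range
3. Count matching events: 8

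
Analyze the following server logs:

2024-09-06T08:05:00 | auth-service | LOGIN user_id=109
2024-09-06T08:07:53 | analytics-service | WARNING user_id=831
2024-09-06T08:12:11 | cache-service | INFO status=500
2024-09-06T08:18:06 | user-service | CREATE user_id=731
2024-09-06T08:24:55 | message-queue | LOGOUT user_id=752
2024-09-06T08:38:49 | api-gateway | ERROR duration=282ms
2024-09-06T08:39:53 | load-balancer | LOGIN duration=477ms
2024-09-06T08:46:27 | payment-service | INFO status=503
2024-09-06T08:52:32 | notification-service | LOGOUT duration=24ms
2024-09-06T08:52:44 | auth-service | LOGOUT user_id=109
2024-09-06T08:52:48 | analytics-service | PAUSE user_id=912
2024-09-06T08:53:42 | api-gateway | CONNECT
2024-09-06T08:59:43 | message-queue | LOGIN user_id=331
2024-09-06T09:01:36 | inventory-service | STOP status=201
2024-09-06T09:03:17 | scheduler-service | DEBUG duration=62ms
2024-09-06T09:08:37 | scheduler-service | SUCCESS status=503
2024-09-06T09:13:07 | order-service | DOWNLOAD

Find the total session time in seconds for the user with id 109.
2864

To calculate session duration:

1. Find LOGIN event for user_id=109: 2024-09-06T08:05:00
2. Find LOGOUT event for user_id=109: 2024-09-06T08:52:44
3. Session duration: 2024-09-06T08:52:44 - 2024-09-06T08:05:00 = 2864 seconds (47 minutes)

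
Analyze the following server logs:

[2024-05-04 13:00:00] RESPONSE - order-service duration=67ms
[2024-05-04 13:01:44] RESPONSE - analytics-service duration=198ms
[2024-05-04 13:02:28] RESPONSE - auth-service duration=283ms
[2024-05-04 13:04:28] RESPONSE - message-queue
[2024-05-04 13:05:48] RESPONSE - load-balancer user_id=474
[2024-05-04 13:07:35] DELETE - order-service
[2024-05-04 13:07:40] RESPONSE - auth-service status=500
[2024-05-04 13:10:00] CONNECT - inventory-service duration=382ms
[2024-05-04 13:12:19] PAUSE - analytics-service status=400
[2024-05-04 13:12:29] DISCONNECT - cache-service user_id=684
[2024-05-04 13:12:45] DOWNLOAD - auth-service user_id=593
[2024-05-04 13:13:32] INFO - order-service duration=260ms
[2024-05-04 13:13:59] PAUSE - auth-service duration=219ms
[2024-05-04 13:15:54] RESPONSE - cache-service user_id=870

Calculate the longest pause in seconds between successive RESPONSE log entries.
494

To find the longest gap:

1. Extract all RESPONSE events in chronological order
2. Calculate time differences between consecutive events
3. Find the maximum difference
4. Longest gap: 494 seconds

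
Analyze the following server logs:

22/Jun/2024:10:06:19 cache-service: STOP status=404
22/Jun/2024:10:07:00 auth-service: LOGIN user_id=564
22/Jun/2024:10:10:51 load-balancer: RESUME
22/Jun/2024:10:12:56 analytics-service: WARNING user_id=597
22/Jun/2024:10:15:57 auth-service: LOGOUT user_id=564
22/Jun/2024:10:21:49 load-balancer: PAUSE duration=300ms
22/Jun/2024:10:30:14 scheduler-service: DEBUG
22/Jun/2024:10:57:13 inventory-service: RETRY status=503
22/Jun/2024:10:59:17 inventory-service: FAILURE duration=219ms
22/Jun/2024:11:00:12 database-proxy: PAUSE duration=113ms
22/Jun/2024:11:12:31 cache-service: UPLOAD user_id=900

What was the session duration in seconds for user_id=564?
537

To calculate session duration:

1. Find LOGIN event for user_id=564: 22/Jun/2024:10:07:00
2. Find LOGOUT event for user_id=564: 22/Jun/2024:10:15:57
3. Session duration: 22/Jun/2024:10:15:57 - 22/Jun/2024:10:07:00 = 537 seconds (8 minutes)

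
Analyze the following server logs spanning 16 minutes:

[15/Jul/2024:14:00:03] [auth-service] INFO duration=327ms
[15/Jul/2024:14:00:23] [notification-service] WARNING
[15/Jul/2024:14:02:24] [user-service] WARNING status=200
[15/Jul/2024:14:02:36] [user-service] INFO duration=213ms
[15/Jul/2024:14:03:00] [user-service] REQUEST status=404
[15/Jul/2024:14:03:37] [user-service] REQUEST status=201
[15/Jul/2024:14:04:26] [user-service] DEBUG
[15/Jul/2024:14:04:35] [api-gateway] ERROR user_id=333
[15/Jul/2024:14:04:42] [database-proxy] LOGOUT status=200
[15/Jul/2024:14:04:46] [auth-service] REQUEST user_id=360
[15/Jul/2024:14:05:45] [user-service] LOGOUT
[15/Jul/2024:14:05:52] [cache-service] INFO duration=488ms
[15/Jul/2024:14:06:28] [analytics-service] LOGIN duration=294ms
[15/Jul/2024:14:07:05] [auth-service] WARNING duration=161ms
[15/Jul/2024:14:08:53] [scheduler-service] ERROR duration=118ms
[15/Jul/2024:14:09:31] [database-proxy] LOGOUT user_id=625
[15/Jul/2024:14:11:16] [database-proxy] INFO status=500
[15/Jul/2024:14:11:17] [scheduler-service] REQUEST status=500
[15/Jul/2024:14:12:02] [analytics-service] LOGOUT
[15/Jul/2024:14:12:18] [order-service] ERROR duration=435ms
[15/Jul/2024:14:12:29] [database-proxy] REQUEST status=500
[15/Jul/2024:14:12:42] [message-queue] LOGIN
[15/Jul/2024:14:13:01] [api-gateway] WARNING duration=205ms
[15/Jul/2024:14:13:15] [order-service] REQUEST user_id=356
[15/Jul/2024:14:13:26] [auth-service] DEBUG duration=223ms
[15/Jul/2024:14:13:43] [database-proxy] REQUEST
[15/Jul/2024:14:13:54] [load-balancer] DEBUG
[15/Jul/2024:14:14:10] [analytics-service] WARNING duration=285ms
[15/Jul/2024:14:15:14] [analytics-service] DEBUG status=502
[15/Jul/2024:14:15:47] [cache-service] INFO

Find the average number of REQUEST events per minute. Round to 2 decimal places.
0.44

To calculate the rate:

1. Count total REQUEST events: 7
2. Total time period: 16 minutes
3. Rate = 7 / 16 = 0.44 events per minute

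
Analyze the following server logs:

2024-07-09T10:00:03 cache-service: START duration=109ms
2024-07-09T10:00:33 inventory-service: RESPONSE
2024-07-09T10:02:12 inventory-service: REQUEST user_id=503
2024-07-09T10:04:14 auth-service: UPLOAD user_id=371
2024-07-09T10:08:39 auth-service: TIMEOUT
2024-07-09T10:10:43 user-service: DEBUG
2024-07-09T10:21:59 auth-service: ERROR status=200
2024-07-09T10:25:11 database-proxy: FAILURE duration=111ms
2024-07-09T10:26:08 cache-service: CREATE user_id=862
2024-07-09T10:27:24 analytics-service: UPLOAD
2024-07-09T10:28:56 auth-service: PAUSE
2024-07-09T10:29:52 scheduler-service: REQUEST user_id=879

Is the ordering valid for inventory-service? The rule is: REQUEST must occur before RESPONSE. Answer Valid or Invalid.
Invalid

To validate ordering:

1. Required order: REQUEST → RESPONSE
2. Rule: REQUEST must occur before RESPONSE
3. Check actual order of events for inventory-service
4. Result: Invalid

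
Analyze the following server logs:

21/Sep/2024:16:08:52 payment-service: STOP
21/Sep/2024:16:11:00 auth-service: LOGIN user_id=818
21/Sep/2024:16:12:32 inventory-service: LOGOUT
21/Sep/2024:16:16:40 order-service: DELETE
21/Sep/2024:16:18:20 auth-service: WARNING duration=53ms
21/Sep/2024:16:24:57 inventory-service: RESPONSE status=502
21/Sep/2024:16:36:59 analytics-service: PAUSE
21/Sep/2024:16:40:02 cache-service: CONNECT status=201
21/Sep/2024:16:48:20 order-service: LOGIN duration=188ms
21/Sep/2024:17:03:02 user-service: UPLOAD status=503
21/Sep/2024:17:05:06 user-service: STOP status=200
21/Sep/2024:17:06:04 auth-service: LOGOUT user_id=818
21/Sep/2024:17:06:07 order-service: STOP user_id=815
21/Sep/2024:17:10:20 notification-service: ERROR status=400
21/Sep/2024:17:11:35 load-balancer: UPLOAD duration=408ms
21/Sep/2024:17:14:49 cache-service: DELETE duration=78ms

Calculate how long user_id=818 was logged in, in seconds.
3304

To calculate session duration:

1. Find LOGIN event for user_id=818: 21/Sep/2024:16:11:00
2. Find LOGOUT event for user_id=818: 21/Sep/2024:17:06:04
3. Session duration: 21/Sep/2024:17:06:04 - 21/Sep/2024:16:11:00 = 3304 seconds (55 minutes)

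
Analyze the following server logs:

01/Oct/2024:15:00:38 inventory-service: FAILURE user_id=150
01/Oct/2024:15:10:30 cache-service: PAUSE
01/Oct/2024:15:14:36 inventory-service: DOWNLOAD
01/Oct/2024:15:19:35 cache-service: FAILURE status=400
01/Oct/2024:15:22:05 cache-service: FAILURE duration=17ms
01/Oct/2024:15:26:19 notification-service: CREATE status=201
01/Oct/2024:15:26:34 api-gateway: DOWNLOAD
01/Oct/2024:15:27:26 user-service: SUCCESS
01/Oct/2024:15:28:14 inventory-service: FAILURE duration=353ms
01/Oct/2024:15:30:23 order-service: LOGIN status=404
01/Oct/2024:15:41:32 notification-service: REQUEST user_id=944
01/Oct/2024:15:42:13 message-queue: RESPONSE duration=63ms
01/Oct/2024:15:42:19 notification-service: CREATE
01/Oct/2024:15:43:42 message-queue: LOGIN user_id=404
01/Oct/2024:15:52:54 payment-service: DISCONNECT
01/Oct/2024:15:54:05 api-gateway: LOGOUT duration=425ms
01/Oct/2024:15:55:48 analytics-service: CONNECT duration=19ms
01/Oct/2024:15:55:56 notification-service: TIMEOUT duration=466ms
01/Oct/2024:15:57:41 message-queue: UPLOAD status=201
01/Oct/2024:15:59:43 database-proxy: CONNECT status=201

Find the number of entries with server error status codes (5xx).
0

To find matching entries:

1. Pattern to match: server error status codes (5xx)
2. Scan each log entry for the pattern
3. Count matches: 0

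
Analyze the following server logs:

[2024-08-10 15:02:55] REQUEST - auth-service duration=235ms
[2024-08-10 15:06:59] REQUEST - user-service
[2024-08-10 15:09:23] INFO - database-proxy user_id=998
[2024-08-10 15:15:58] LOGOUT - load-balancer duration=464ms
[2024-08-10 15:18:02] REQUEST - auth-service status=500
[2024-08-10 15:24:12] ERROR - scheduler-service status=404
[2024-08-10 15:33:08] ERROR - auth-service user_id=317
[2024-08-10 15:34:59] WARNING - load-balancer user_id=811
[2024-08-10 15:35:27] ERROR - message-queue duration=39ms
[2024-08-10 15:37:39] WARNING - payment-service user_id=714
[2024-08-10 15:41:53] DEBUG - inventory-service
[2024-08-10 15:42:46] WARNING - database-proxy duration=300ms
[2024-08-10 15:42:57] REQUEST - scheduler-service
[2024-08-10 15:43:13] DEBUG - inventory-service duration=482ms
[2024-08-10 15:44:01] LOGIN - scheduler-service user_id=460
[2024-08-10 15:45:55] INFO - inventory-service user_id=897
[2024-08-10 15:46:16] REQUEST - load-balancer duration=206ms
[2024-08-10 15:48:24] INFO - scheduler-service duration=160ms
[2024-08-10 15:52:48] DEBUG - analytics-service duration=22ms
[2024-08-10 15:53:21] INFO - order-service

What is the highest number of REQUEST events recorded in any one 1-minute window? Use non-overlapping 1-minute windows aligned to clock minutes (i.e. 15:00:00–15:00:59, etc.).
1

To find the burst window:

1. Divide the log period into non-overlapping 1-minute windows starting at 15:00
2. Count REQUEST events in each window
3. Find the window with maximum count
4. Maximum events in a window: 1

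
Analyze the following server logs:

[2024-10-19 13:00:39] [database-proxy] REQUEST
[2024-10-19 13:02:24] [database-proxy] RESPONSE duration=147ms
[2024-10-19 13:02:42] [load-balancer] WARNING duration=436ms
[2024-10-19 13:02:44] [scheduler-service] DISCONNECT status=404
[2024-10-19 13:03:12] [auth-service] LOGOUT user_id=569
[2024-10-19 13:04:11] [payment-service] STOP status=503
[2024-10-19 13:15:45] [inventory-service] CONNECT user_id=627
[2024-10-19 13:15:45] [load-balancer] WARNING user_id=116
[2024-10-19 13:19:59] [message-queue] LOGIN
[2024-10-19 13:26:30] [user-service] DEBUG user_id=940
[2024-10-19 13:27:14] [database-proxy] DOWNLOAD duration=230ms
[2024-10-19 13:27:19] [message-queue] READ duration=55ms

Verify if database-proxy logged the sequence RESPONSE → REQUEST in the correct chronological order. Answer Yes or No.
No

To verify sequence order:

1. Find all events in sequence RESPONSE → REQUEST for database-proxy
2. Extract their timestamps
3. Check if timestamps are in ascending order
4. Result: No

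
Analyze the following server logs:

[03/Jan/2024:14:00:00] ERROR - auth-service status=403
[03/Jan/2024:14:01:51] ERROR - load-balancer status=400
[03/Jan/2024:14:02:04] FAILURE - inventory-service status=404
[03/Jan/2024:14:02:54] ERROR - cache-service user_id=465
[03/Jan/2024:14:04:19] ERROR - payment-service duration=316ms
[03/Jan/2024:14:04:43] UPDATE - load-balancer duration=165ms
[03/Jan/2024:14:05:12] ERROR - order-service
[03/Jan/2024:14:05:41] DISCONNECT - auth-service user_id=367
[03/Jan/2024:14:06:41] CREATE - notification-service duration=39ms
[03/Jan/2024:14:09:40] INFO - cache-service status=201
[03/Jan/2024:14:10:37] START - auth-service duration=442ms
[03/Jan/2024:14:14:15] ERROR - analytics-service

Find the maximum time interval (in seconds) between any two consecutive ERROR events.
543

To find the longest gap:

1. Extract all ERROR events in chronological order
2. Calculate time differences between consecutive events
3. Find the maximum difference
4. Longest gap: 543 seconds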